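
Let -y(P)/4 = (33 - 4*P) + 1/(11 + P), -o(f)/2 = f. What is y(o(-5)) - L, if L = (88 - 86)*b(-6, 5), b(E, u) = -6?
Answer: 836/21 ≈ 39.810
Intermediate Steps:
o(f) = -2*f
y(P) = -132 - 4/(11 + P) + 16*P (y(P) = -4*((33 - 4*P) + 1/(11 + P)) = -4*(33 + 1/(11 + P) - 4*P) = -132 - 4/(11 + P) + 16*P)
L = -12 (L = (88 - 86)*(-6) = 2*(-6) = -12)
y(o(-5)) - L = 4*(-364 + 4*(-2*(-5))² + 11*(-2*(-5)))/(11 - 2*(-5)) - 1*(-12) = 4*(-364 + 4*10² + 11*10)/(11 + 10) + 12 = 4*(-364 + 4*100 + 110)/21 + 12 = 4*(1/21)*(-364 + 400 + 110) + 12 = 4*(1/21)*146 + 12 = 584/21 + 12 = 836/21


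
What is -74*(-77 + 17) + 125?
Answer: 4565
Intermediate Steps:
-74*(-77 + 17) + 125 = -74*(-60) + 125 = 4440 + 125 = 4565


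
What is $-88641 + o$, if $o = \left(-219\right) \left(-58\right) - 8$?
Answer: $-75947$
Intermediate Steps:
$o = 12694$ ($o = 12702 - 8 = 12694$)
$-88641 + o = -88641 + 12694 = -75947$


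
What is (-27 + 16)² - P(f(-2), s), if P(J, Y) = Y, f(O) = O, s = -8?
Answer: 129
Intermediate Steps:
(-27 + 16)² - P(f(-2), s) = (-27 + 16)² - 1*(-8) = (-11)² + 8 = 121 + 8 = 129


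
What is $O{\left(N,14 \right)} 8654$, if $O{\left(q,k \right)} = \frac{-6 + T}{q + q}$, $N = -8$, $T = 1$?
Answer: $\frac{21635}{8} \approx 2704.4$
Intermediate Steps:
$O{\left(q,k \right)} = - \frac{5}{2 q}$ ($O{\left(q,k \right)} = \frac{-6 + 1}{q + q} = - \frac{5}{2 q}$)
$O{\left(N,14 \right)} 8654 = - \frac{5}{2 \left(-8\right)} 8654 = \left(- \frac{5}{2}\right) \left(- \frac{1}{8}\right) 8654 = \frac{5}{16} \cdot 8654 = \frac{21635}{8}$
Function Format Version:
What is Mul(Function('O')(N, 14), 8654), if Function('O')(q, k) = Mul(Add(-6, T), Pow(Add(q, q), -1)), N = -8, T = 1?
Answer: Rational(21635, 8) ≈ 2704.4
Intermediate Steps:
Function('O')(q, k) = Mul(Rational(-5, 2), Pow(q, -1)) (Function('O')(q, k) = Mul(Add(-6, 1), Pow(Add(q, q), -1)) = Mul(-5, Pow(Mul(2, q), -1)) = Mul(-5, Mul(Rational(1, 2), Pow(q, -1))) = Mul(Rational(-5, 2), Pow(q, -1)))
Mul(Function('O')(N, 14), 8654) = Mul(Mul(Rational(-5, 2), Pow(-8, -1)), 8654) = Mul(Mul(Rational(-5, 2), Rational(-1, 8)), 8654) = Mul(Rational(5, 16), 8654) = Rational(21635, 8)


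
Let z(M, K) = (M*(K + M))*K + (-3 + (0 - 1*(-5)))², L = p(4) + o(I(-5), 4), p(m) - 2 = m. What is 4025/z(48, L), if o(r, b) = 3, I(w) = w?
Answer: 4025/24628 ≈ 0.16343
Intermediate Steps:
p(m) = 2 + m
L = 9 (L = (2 + 4) + 3 = 6 + 3 = 9)
z(M, K) = 4 + K*M*(K + M) (z(M, K) = K*M*(K + M) + (-3 + (0 + 5))² = K*M*(K + M) + (-3 + 5)² = K*M*(K + M) + 2² = K*M*(K + M) + 4 = 4 + K*M*(K + M))
4025/z(48, L) = 4025/(4 + 9*48² + 48*9²) = 4025/(4 + 9*2304 + 48*81) = 4025/(4 + 20736 + 3888) = 4025/24628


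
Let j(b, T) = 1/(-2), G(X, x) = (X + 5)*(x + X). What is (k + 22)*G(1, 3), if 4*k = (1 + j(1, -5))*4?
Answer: 540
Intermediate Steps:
G(X, x) = (5 + X)*(X + x)
j(b, T) = -½ (j(b, T) = 1*(-½) = -½)
k = ½ (k = ((1 - ½)*4)/4 = ((½)*4)/4 = (¼)*2 = ½ ≈ 0.50000)
(k + 22)*G(1, 3) = (½ + 22)*(1² + 5*1 + 5*3 + 1*3) = 45*(1 + 5 + 15 + 3)/2 = (45/2)*24 = 540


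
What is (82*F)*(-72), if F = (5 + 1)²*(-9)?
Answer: 1912896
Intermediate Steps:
F = -324 (F = 6²*(-9) = 36*(-9) = -324)
(82*F)*(-72) = (82*(-324))*(-72) = -26568*(-72) = 1912896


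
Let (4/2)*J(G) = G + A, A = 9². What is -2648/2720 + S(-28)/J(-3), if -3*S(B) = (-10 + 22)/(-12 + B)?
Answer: -2575/2652 ≈ -0.97097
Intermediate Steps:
S(B) = -4/(-12 + B) (S(B) = -(-10 + 22)/(3*(-12 + B)) = -4/(-12 + B))
A = 81
J(G) = 81/2 + G/2 (J(G) = (G + 81)/2 = (81 + G)/2 = 81/2 + G/2)
-2648/2720 + S(-28)/J(-3) = -2648/2720 + (-4/(-12 - 28))/(81/2 + (½)*(-3)) = -2648*1/2720 + (-4/(-40))/(81/2 - 3/2) = -331/340 - 4*(-1/40)/39 = -331/340 + (⅒)*(1/39) = -331/340 + 1/390 = -2575/2652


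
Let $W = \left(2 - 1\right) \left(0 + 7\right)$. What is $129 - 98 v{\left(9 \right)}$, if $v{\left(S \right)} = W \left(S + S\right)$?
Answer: $-12219$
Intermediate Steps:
$W = 7$ ($W = 1 \cdot 7 = 7$)
$v{\left(S \right)} = 14 S$ ($v{\left(S \right)} = 7 \left(S + S\right) = 7 \cdot 2 S = 14 S$)
$129 - 98 v{\left(9 \right)} = 129 - 98 \cdot 14 \cdot 9 = 129 - 12348 = -12219$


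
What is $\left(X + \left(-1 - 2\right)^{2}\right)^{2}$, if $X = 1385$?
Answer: $1943236$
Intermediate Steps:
$\left(X + \left(-1 - 2\right)^{2}\right)^{2} = \left(1385 + \left(-1 - 2\right)^{2}\right)^{2} = \left(1385 + \left(-3\right)^{2}\right)^{2} = \left(1385 + 9\right)^{2} = 1394^{2} = 1943236$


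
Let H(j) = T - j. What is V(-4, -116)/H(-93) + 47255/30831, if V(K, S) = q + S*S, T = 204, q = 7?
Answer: 143037496/3052269 ≈ 46.863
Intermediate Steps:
H(j) = 204 - j
V(K, S) = 7 + S² (V(K, S) = 7 + S*S = 7 + S²)
V(-4, -116)/H(-93) + 47255/30831 = (7 + (-116)²)/(204 - 1*(-93)) + 47255/30831 = (7 + 13456)/(204 + 93) + 47255*(1/30831) = 13463/297 + 47255/30831 = 143037496/3052269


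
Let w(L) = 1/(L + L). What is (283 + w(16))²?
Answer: 82029249/1024 ≈ 80107.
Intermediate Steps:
w(L) = 1/(2*L)
(283 + w(16))² = (283 + (½)/16)² = (283 + (½)*(1/16))² = (283 + 1/32)² = (9057/32)² = 82029249/1024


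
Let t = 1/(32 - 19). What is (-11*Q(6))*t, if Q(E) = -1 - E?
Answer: 77/13 ≈ 5.9231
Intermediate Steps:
t = 1/13 ≈ 0.076923
(-11*Q(6))*t = -11*(-1 - 1*6)*(1/13) = -11*(-1 - 6)*(1/13) = -11*(-7)*(1/13) = 77*(1/13) = 77/13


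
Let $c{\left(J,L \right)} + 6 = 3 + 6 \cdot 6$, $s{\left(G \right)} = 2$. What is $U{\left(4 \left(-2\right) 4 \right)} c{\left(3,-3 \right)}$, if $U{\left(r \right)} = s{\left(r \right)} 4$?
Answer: $264$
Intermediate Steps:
$U{\left(r \right)} = 8$ ($U{\left(r \right)} = 2 \cdot 4 = 8$)
$c{\left(J,L \right)} = 33$ ($c{\left(J,L \right)} = -6 + \left(3 + 6 \cdot 6\right) = -6 + \left(3 + 36\right) = -6 + 39 = 33$)
$U{\left(4 \left(-2\right) 4 \right)} c{\left(3,-3 \right)} = 8 \cdot 33 = 264$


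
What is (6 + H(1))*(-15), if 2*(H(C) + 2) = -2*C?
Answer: -45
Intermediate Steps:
H(C) = -2 - C (H(C) = -2 + (-2*C)/2 = -2 - C)
(6 + H(1))*(-15) = (6 + (-2 - 1*1))*(-15) = (6 + (-2 - 1))*(-15) = (6 - 3)*(-15) = 3*(-15) = -45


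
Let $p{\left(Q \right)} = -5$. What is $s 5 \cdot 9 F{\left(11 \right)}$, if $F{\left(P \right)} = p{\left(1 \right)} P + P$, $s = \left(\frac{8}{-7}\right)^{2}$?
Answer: $- \frac{126720}{49} \approx -2586.1$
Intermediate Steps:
$s = \frac{64}{49}$ ($s = \left(8 \left(- \frac{1}{7}\right)\right)^{2} = \left(- \frac{8}{7}\right)^{2} = \frac{64}{49} \approx 1.3061$)
$F{\left(P \right)} = - 4 P$ ($F{\left(P \right)} = - 5 P + P = - 4 P$)
$s 5 \cdot 9 F{\left(11 \right)} = \frac{64 \cdot 5 \cdot 9}{49} \left(\left(-4\right) 11\right) = \frac{64}{49} \cdot 45 \left(-44\right) = \frac{2880}{49} \left(-44\right) = - \frac{126720}{49}$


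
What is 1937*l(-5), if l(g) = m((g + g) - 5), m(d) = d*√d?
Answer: -29055*I*√15 ≈ -1.1253e+5*I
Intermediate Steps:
m(d) = d^(3/2)
l(g) = (-5 + 2*g)^(3/2) (l(g) = ((g + g) - 5)^(3/2) = (2*g - 5)^(3/2) = (-5 + 2*g)^(3/2))
1937*l(-5) = 1937*(-5 + 2*(-5))^(3/2) = 1937*(-5 - 10)^(3/2) = 1937*(-15)^(3/2) = 1937*(-15*I*√15) = -29055*I*√15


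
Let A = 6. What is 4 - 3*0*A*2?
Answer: 4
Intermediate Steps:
4 - 3*0*A*2 = 4 - 3*0*6*2 = 4 - 0*2 = 4 - 3*0 = 4 + 0 = 4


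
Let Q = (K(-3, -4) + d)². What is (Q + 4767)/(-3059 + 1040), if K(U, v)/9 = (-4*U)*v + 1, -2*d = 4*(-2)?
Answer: -180328/2019 ≈ -89.316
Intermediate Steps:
d = 4 (d = -2*(-2) = -½*(-8) = 4)
K(U, v) = 9 - 36*U*v (K(U, v) = 9*((-4*U)*v + 1) = 9*(-4*U*v + 1) = 9*(1 - 4*U*v) = 9 - 36*U*v)
Q = 175561 (Q = ((9 - 36*(-3)*(-4)) + 4)² = ((9 - 432) + 4)² = (-423 + 4)² = (-419)² = 175561)
(Q + 4767)/(-3059 + 1040) = (175561 + 4767)/(-3059 + 1040) = 180328/(-2019) = 180328*(-1/2019) = -180328/2019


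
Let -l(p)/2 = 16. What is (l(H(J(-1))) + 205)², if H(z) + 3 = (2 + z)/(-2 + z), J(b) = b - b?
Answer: 29929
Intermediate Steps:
J(b) = 0
H(z) = -3 + (2 + z)/(-2 + z)
l(p) = -32 (l(p) = -2*16 = -32)
(l(H(J(-1))) + 205)² = (-32 + 205)² = 173² = 29929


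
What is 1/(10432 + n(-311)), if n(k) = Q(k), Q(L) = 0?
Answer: 1/10432 ≈ 9.5859e-5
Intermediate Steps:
n(k) = 0
1/(10432 + n(-311)) = 1/(10432 + 0) = 1/10432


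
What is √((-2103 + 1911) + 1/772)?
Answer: I*√28607039/386 ≈ 13.856*I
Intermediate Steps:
√((-2103 + 1911) + 1/772) = √(-192 + 1/772) = √(-148223/772) = I*√28607039/386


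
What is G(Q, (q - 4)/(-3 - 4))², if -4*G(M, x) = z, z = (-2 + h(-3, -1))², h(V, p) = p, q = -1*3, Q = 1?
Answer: 81/16 ≈ 5.0625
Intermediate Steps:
q = -3
z = 9 (z = (-2 - 1)² = (-3)² = 9)
G(M, x) = -9/4 (G(M, x) = -¼*9 = -9/4)
G(Q, (q - 4)/(-3 - 4))² = (-9/4)² = 81/16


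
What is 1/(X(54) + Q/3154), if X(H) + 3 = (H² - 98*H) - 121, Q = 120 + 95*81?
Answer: -3154/7877185 ≈ -0.00040040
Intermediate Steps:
Q = 7815 (Q = 120 + 7695 = 7815)
X(H) = -124 + H² - 98*H (X(H) = -3 + ((H² - 98*H) - 121) = -3 + (-121 + H² - 98*H) = -124 + H² - 98*H)
1/(X(54) + Q/3154) = 1/((-124 + 54² - 98*54) + 7815/3154) = 1/((-124 + 2916 - 5292) + 7815*(1/3154)) = 1/(-2500 + 7815/3154) = 1/(-7877185/3154) = -3154/7877185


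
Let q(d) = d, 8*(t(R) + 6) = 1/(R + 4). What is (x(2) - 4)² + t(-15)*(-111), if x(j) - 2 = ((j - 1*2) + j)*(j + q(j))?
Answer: 61887/88 ≈ 703.26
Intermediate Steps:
t(R) = -6 + 1/(8*(4 + R)) (t(R) = -6 + 1/(8*(R + 4)) = -6 + 1/(8*(4 + R)))
x(j) = 2 + 2*j*(-2 + 2*j) (x(j) = 2 + ((j - 1*2) + j)*(j + j) = 2 + ((j - 2) + j)*(2*j) = 2 + ((-2 + j) + j)*(2*j) = 2 + (-2 + 2*j)*(2*j) = 2 + 2*j*(-2 + 2*j))
(x(2) - 4)² + t(-15)*(-111) = ((2 - 4*2 + 4*2²) - 4)² + ((-191 - 48*(-15))/(8*(4 - 15)))*(-111) = ((2 - 8 + 4*4) - 4)² + ((⅛)*(-191 + 720)/(-11))*(-111) = ((2 - 8 + 16) - 4)² + ((⅛)*(-1/11)*529)*(-111) = (10 - 4)² - 529/88*(-111) = 6² + 58719/88 = 36 + 58719/88 = 61887/88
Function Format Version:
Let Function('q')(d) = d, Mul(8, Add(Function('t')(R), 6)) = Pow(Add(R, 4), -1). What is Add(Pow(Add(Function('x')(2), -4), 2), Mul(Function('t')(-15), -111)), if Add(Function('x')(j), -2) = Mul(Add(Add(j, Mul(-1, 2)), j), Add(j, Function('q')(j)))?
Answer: Rational(61887, 88) ≈ 703.26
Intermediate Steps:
Function('t')(R) = Add(-6, Mul(Rational(1, 8), Pow(Add(4, R), -1))) (Function('t')(R) = Add(-6, Mul(Rational(1, 8), Pow(Add(R, 4), -1))) = Add(-6, Mul(Rational(1, 8), Pow(Add(4, R), -1))))
Function('x')(j) = Add(2, Mul(2, j, Add(-2, Mul(2, j)))) (Function('x')(j) = Add(2, Mul(Add(Add(j, Mul(-1, 2)), j), Add(j, j))) = Add(2, Mul(Add(Add(j, -2), j), Mul(2, j))) = Add(2, Mul(Add(Add(-2, j), j), Mul(2, j))) = Add(2, Mul(Add(-2, Mul(2, j)), Mul(2, j))) = Add(2, Mul(2, j, Add(-2, Mul(2, j)))))
Add(Pow(Add(Function('x')(2), -4), 2), Mul(Function('t')(-15), -111)) = Add(Pow(Add(Add(2, Mul(-4, 2), Mul(4, Pow(2, 2))), -4), 2), Mul(Mul(Rational(1, 8), Pow(Add(4, -15), -1), Add(-191, Mul(-48, -15))), -111)) = Add(Pow(Add(Add(2, -8, Mul(4, 4)), -4), 2), Mul(Mul(Rational(1, 8), Pow(-11, -1), Add(-191, 720)), -111)) = Add(Pow(Add(Add(2, -8, 16), -4), 2), Mul(Mul(Rational(1, 8), Rational(-1, 11), 529), -111)) = Add(Pow(Add(10, -4), 2), Mul(Rational(-529, 88), -111)) = Add(Pow(6, 2), Rational(58719, 88)) = Add(36, Rational(58719, 88)) = Rational(61887, 88)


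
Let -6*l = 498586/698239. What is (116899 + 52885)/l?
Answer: -355649431128/249293 ≈ -1.4266e+6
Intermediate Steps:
l = -249293/2094717 (l = -249293/(3*698239) = -⅙*498586/698239 = -249293/2094717 ≈ -0.11901)
(116899 + 52885)/l = (116899 + 52885)/(-249293/2094717) = 169784*(-2094717/249293) = -355649431128/249293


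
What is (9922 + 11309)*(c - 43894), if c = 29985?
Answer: -295301979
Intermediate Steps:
(9922 + 11309)*(c - 43894) = (9922 + 11309)*(29985 - 43894) = 21231*(-13909) = -295301979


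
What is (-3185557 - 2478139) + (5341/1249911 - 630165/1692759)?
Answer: -3994412660982521000/705266031483 ≈ -5.6637e+6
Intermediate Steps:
(-3185557 - 2478139) + (5341/1249911 - 630165/1692759) = -5663696 + (5341*(1/1249911) - 630165*1/1692759) = -5663696 + (5341/1249911 - 210055/564253) = -5663696 - 259536379832/705266031483 = -3994412660982521000/705266031483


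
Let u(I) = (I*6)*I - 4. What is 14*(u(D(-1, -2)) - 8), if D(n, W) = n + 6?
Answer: 1932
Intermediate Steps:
D(n, W) = 6 + n
u(I) = -4 + 6*I**2 (u(I) = (6*I)*I - 4 = 6*I**2 - 4 = -4 + 6*I**2)
14*(u(D(-1, -2)) - 8) = 14*((-4 + 6*(6 - 1)**2) - 8) = 14*((-4 + 6*5**2) - 8) = 14*((-4 + 6*25) - 8) = 14*((-4 + 150) - 8) = 14*(146 - 8) = 14*138 = 1932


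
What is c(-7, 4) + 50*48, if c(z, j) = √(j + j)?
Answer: 2400 + 2*√2 ≈ 2402.8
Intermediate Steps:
c(z, j) = √2*√j (c(z, j) = √(2*j) = √2*√j)
c(-7, 4) + 50*48 = √2*√4 + 50*48 = √2*2 + 2400 = 2*√2 + 2400 = 2400 + 2*√2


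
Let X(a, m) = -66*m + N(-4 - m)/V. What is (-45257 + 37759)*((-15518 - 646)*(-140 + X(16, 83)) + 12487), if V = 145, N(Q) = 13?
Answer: -98740836009454/145 ≈ -6.8097e+11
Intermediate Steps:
X(a, m) = 13/145 - 66*m (X(a, m) = -66*m + 13/145 = 13/145 - 66*m)
(-45257 + 37759)*((-15518 - 646)*(-140 + X(16, 83)) + 12487) = (-45257 + 37759)*((-15518 - 646)*(-140 + (13/145 - 66*83)) + 12487) = -7498*(-16164*(-140 + (13/145 - 5478)) + 12487) = -7498*(-16164*(-140 - 794297/145) + 12487) = -7498*(-16164*(-814597/145) + 12487) = -7498*(13167145908/145 + 12487) = -7498*13168956523/145 = -98740836009454/145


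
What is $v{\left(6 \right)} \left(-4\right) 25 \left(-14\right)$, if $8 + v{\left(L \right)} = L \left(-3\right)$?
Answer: $-36400$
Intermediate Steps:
$v{\left(L \right)} = -8 - 3 L$ ($v{\left(L \right)} = -8 + L \left(-3\right) = -8 - 3 L$)
$v{\left(6 \right)} \left(-4\right) 25 \left(-14\right) = \left(-8 - 18\right) \left(-4\right) 25 \left(-14\right) = \left(-26\right) \left(-4\right) 25 \left(-14\right) = 104 \cdot 25 \left(-14\right) = 2600 \left(-14\right) = -36400$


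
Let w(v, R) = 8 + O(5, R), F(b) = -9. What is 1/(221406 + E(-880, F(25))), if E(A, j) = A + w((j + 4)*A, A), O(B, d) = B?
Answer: 1/220539 ≈ 4.5343e-6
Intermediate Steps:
w(v, R) = 13 (w(v, R) = 8 + 5 = 13)
E(A, j) = 13 + A (E(A, j) = A + 13 = 13 + A)
1/(221406 + E(-880, F(25))) = 1/(221406 + (13 - 880)) = 1/(221406 - 867) = 1/220539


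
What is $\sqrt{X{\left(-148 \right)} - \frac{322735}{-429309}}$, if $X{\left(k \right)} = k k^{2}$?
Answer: $\frac{i \sqrt{66386920314125093}}{143103} \approx 1800.5 i$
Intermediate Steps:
$X{\left(k \right)} = k^{3}$
$\sqrt{X{\left(-148 \right)} - \frac{322735}{-429309}} = \sqrt{\left(-148\right)^{3} - \frac{322735}{-429309}} = \sqrt{-3241792 - - \frac{322735}{429309}} = \sqrt{-3241792 + \frac{322735}{429309}} = \sqrt{- \frac{1391730158993}{429309}} = \frac{i \sqrt{66386920314125093}}{143103}$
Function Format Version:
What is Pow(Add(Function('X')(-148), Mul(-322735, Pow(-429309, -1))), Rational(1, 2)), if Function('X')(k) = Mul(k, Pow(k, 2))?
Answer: Mul(Rational(1, 143103), I, Pow(66386920314125093, Rational(1, 2))) ≈ Mul(1800.5, I)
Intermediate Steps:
Function('X')(k) = Pow(k, 3)
Pow(Add(Function('X')(-148), Mul(-322735, Pow(-429309, -1))), Rational(1, 2)) = Pow(Add(Pow(-148, 3), Mul(-322735, Pow(-429309, -1))), Rational(1, 2)) = Pow(Add(-3241792, Mul(-322735, Rational(-1, 429309))), Rational(1, 2)) = Pow(Add(-3241792, Rational(322735, 429309)), Rational(1, 2)) = Pow(Rational(-1391730158993, 429309), Rational(1, 2)) = Mul(Rational(1, 143103), I, Pow(66386920314125093, Rational(1, 2)))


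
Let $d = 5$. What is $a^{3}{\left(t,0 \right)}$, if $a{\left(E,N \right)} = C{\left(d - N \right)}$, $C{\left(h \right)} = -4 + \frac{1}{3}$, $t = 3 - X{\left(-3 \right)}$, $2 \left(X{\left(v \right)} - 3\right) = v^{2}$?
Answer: $- \frac{1331}{27} \approx -49.296$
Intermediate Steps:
$X{\left(v \right)} = 3 + \frac{v^{2}}{2}$
$t = - \frac{9}{2}$ ($t = 3 - \left(3 + \frac{\left(-3\right)^{2}}{2}\right) = 3 - \left(3 + \frac{1}{2} \cdot 9\right) = 3 - \left(3 + \frac{9}{2}\right) = 3 - \frac{15}{2} = - \frac{9}{2} \approx -4.5$)
$C{\left(h \right)} = - \frac{11}{3}$ ($C{\left(h \right)} = -4 + \frac{1}{3} = - \frac{11}{3}$)
$a{\left(E,N \right)} = - \frac{11}{3}$
$a^{3}{\left(t,0 \right)} = \left(- \frac{11}{3}\right)^{3} = - \frac{1331}{27}$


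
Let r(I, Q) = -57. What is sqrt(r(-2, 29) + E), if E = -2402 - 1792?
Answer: I*sqrt(4251) ≈ 65.2*I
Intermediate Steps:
E = -4194
sqrt(r(-2, 29) + E) = sqrt(-57 - 4194) = sqrt(-4251) = I*sqrt(4251)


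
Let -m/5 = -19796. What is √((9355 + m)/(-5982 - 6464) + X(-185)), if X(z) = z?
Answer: I*√612354630/1778 ≈ 13.918*I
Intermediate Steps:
m = 98980 (m = -5*(-19796) = 98980)
√((9355 + m)/(-5982 - 6464) + X(-185)) = √((9355 + 98980)/(-5982 - 6464) - 185) = √(108335/(-12446) - 185) = √(108335*(-1/12446) - 185) = √(-108335/12446 - 185) = √(-2410845/12446) = I*√612354630/1778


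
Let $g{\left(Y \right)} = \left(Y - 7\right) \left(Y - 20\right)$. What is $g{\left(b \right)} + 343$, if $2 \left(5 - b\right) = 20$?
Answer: $643$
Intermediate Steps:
$b = -5$ ($b = 5 - 10 = -5$)
$g{\left(Y \right)} = \left(-20 + Y\right) \left(-7 + Y\right)$ ($g{\left(Y \right)} = \left(-7 + Y\right) \left(-20 + Y\right) = \left(-20 + Y\right) \left(-7 + Y\right)$)
$g{\left(b \right)} + 343 = \left(140 + \left(-5\right)^{2} - -135\right) + 343 = \left(140 + 25 + 135\right) + 343 = 300 + 343 = 643$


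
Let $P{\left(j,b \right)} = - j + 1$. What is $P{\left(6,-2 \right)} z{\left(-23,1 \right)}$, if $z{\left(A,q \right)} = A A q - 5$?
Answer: $-2620$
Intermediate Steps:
$P{\left(j,b \right)} = 1 - j$
$z{\left(A,q \right)} = -5 + q A^{2}$ ($z{\left(A,q \right)} = A^{2} q - 5 = q A^{2} - 5 = -5 + q A^{2}$)
$P{\left(6,-2 \right)} z{\left(-23,1 \right)} = \left(1 - 6\right) \left(-5 + 1 \left(-23\right)^{2}\right) = \left(1 - 6\right) \left(-5 + 1 \cdot 529\right) = - 5 \left(-5 + 529\right) = \left(-5\right) 524 = -2620$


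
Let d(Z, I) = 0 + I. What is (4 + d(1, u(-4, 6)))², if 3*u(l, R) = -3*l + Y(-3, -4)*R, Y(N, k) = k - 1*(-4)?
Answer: 64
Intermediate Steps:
Y(N, k) = 4 + k (Y(N, k) = k + 4 = 4 + k)
u(l, R) = -l (u(l, R) = (-3*l + (4 - 4)*R)/3 = (-3*l + 0*R)/3 = (-3*l + 0)/3 = (-3*l)/3 = -l)
d(Z, I) = I
(4 + d(1, u(-4, 6)))² = (4 - 1*(-4))² = (4 + 4)² = 8² = 64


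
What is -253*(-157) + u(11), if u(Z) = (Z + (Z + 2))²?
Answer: 40297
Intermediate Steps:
u(Z) = (2 + 2*Z)² (u(Z) = (Z + (2 + Z))² = (2 + 2*Z)²)
-253*(-157) + u(11) = -253*(-157) + 4*(1 + 11)² = 39721 + 4*12² = 39721 + 4*144 = 39721 + 576 = 40297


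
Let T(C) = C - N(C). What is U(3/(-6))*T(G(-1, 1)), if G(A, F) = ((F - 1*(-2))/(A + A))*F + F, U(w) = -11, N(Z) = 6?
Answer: 143/2 ≈ 71.500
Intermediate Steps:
G(A, F) = F + F*(2 + F)/(2*A) (G(A, F) = ((F + 2)/((2*A)))*F + F = ((2 + F)*(1/(2*A)))*F + F = ((2 + F)/(2*A))*F + F = F*(2 + F)/(2*A) + F = F + F*(2 + F)/(2*A))
T(C) = -6 + C (T(C) = C - 1*6 = C - 6 = -6 + C)
U(3/(-6))*T(G(-1, 1)) = -11*(-6 + (½)*1*(2 + 1 + 2*(-1))/(-1)) = -11*(-6 + (½)*1*(-1)*(2 + 1 - 2)) = -11*(-6 + (½)*1*(-1)*1) = -11*(-6 - ½) = -11*(-13/2) = 143/2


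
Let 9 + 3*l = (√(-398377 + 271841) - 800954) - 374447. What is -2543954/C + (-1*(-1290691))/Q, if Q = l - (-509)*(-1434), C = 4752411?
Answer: -3780498823932602711/2242363068400892505 - 1290691*I*√31634/1887347763820 ≈ -1.6859 - 0.00012163*I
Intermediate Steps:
l = -1175410/3 + 2*I*√31634/3 (l = -3 + ((√(-398377 + 271841) - 800954) - 374447)/3 = -3 + ((√(-126536) - 800954) - 374447)/3 = -3 + ((2*I*√31634 - 800954) - 374447)/3 = -3 + ((-800954 + 2*I*√31634) - 374447)/3 = -3 + (-1175401 + 2*I*√31634)/3 = -3 + (-1175401/3 + 2*I*√31634/3) = -1175410/3 + 2*I*√31634/3 ≈ -3.918e+5 + 118.57*I)
Q = -3365128/3 + 2*I*√31634/3 (Q = (-1175410/3 + 2*I*√31634/3) - (-509)*(-1434) = (-1175410/3 + 2*I*√31634/3) - 1*729906 = (-1175410/3 + 2*I*√31634/3) - 729906 = -3365128/3 + 2*I*√31634/3 ≈ -1.1217e+6 + 118.57*I)
-2543954/C + (-1*(-1290691))/Q = -2543954/4752411 + (-1*(-1290691))/(-3365128/3 + 2*I*√31634/3) = -2543954*1/4752411 + 1290691/(-3365128/3 + 2*I*√31634/3) = -2543954/4752411 + 1290691/(-3365128/3 + 2*I*√31634/3)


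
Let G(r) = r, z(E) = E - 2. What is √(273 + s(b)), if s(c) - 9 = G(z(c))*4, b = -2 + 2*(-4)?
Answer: 3*√26 ≈ 15.297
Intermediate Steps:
z(E) = -2 + E
b = -10 (b = -2 - 8 = -10)
s(c) = 1 + 4*c (s(c) = 9 + (-2 + c)*4 = 9 + (-8 + 4*c) = 1 + 4*c)
√(273 + s(b)) = √(273 + (1 + 4*(-10))) = √(273 + (1 - 40)) = √(273 - 39) = √234 = 3*√26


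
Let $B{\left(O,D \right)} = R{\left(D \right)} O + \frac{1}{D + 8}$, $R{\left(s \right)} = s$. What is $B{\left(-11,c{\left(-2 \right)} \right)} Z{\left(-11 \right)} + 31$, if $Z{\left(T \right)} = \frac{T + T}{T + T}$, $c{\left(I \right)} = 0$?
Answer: $\frac{249}{8} \approx 31.125$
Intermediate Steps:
$Z{\left(T \right)} = 1$ ($Z{\left(T \right)} = \frac{2 T}{2 T} = 2 T \frac{1}{2 T} = 1$)
$B{\left(O,D \right)} = \frac{1}{8 + D} + D O$ ($B{\left(O,D \right)} = D O + \frac{1}{D + 8} = D O + \frac{1}{8 + D} = \frac{1}{8 + D} + D O$)
$B{\left(-11,c{\left(-2 \right)} \right)} Z{\left(-11 \right)} + 31 = \frac{1 - 11 \cdot 0^{2} + 8 \cdot 0 \left(-11\right)}{8 + 0} \cdot 1 + 31 = \frac{1 - 0 + 0}{8} \cdot 1 + 31 = \frac{1 + 0 + 0}{8} \cdot 1 + 31 = \frac{1}{8} \cdot 1 \cdot 1 + 31 = \frac{1}{8} \cdot 1 + 31 = \frac{1}{8} + 31 = \frac{249}{8}$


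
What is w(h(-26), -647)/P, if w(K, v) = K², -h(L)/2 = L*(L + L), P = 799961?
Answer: 7311616/799961 ≈ 9.1400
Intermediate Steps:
h(L) = -4*L² (h(L) = -2*L*(L + L) = -2*L*2*L = -4*L²)
w(h(-26), -647)/P = (-4*(-26)²)²/799961 = (-4*676)²*(1/799961) = (-2704)²*(1/799961) = 7311616*(1/799961) = 7311616/799961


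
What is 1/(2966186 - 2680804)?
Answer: 1/285382 ≈ 3.5041e-6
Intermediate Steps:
1/(2966186 - 2680804) = 1/285382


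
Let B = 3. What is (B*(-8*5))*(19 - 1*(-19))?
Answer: -4560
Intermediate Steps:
(B*(-8*5))*(19 - 1*(-19)) = (3*(-8*5))*(19 - 1*(-19)) = (3*(-40))*(19 + 19) = -120*38 = -4560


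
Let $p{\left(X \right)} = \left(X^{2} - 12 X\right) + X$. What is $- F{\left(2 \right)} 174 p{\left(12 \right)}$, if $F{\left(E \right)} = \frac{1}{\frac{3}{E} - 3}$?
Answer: $1392$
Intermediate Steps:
$F{\left(E \right)} = \frac{1}{-3 + \frac{3}{E}}$
$p{\left(X \right)} = X^{2} - 11 X$
$- F{\left(2 \right)} 174 p{\left(12 \right)} = - \frac{\left(-1\right) 2}{-3 + 3 \cdot 2} \cdot 174 \cdot 12 \left(-11 + 12\right) = - \frac{\left(-1\right) 2}{-3 + 6} \cdot 174 \cdot 12 \cdot 1 = - \frac{\left(-1\right) 2}{3} \cdot 174 \cdot 12 = \left(-1\right) \left(- \frac{2}{3}\right) 174 \cdot 12 = \frac{2}{3} \cdot 174 \cdot 12 = 116 \cdot 12 = 1392$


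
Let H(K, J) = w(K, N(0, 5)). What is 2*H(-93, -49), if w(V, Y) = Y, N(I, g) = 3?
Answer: 6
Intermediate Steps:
H(K, J) = 3
2*H(-93, -49) = 2*3 = 6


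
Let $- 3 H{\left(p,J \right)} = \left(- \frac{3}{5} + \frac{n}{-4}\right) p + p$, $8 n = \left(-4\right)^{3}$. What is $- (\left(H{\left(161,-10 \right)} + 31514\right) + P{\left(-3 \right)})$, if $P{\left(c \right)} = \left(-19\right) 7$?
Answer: $- \frac{156261}{5} \approx -31252.0$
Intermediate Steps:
$n = -8$ ($n = \frac{\left(-4\right)^{3}}{8} = \frac{1}{8} \left(-64\right) = -8$)
$P{\left(c \right)} = -133$
$H{\left(p,J \right)} = - \frac{4 p}{5}$ ($H{\left(p,J \right)} = - \frac{\left(- \frac{3}{5} - \frac{8}{-4}\right) p + p}{3} = - \frac{\left(\left(-3\right) \frac{1}{5} - -2\right) p + p}{3} = - \frac{\left(- \frac{3}{5} + 2\right) p + p}{3} = - \frac{\frac{7 p}{5} + p}{3} = - \frac{\frac{12}{5} p}{3} = - \frac{4 p}{5}$)
$- (\left(H{\left(161,-10 \right)} + 31514\right) + P{\left(-3 \right)}) = - (\left(\left(- \frac{4}{5}\right) 161 + 31514\right) - 133) = - (\left(- \frac{644}{5} + 31514\right) - 133) = - (\frac{156926}{5} - 133) = \left(-1\right) \frac{156261}{5} = - \frac{156261}{5}$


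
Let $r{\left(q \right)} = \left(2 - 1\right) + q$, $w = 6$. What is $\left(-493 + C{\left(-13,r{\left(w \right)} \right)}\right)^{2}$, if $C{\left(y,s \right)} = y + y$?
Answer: $269361$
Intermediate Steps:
$r{\left(q \right)} = 1 + q$
$C{\left(y,s \right)} = 2 y$
$\left(-493 + C{\left(-13,r{\left(w \right)} \right)}\right)^{2} = \left(-493 + 2 \left(-13\right)\right)^{2} = \left(-493 - 26\right)^{2} = \left(-519\right)^{2} = 269361$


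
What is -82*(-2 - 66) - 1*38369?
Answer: -32793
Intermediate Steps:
-82*(-2 - 66) - 1*38369 = -82*(-68) - 38369 = 5576 - 38369 = -32793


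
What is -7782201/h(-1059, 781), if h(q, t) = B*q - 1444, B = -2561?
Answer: -7782201/2710655 ≈ -2.8710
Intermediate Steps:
h(q, t) = -1444 - 2561*q (h(q, t) = -2561*q - 1444 = -1444 - 2561*q)
-7782201/h(-1059, 781) = -7782201/(-1444 - 2561*(-1059)) = -7782201/(-1444 + 2712099) = -7782201/2710655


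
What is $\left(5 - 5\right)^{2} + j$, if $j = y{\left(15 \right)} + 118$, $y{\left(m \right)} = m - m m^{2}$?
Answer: $-3242$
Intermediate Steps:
$y{\left(m \right)} = m - m^{3}$
$j = -3242$ ($j = \left(15 - 15^{3}\right) + 118 = \left(15 - 3375\right) + 118 = -3360 + 118 = -3242$)
$\left(5 - 5\right)^{2} + j = \left(5 - 5\right)^{2} - 3242 = 0^{2} - 3242 = 0 - 3242 = -3242$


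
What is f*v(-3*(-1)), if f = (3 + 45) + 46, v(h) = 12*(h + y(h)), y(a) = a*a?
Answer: 13536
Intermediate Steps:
y(a) = a²
v(h) = 12*h + 12*h² (v(h) = 12*(h + h²) = 12*h + 12*h²)
f = 94 (f = 48 + 46 = 94)
f*v(-3*(-1)) = 94*(12*(-3*(-1))*(1 - 3*(-1))) = 94*(12*3*(1 + 3)) = 94*(12*3*4) = 94*144 = 13536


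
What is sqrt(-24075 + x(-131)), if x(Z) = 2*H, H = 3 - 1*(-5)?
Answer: 7*I*sqrt(491) ≈ 155.11*I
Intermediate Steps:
H = 8 (H = 3 + 5 = 8)
x(Z) = 16 (x(Z) = 2*8 = 16)
sqrt(-24075 + x(-131)) = sqrt(-24075 + 16) = sqrt(-24059) = 7*I*sqrt(491)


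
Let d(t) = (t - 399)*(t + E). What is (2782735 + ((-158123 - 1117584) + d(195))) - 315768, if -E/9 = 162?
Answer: 1448912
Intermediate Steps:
E = -1458 (E = -9*162 = -1458)
d(t) = (-1458 + t)*(-399 + t) (d(t) = (t - 399)*(t - 1458) = (-399 + t)*(-1458 + t) = (-1458 + t)*(-399 + t))
(2782735 + ((-158123 - 1117584) + d(195))) - 315768 = (2782735 + ((-158123 - 1117584) + (581742 + 195² - 1857*195))) - 315768 = (2782735 + (-1275707 + (581742 + 38025 - 362115))) - 315768 = (2782735 + (-1275707 + 257652)) - 315768 = (2782735 - 1018055) - 315768 = 1764680 - 315768 = 1448912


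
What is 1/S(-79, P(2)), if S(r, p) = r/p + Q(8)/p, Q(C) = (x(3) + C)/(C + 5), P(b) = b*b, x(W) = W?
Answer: -13/254 ≈ -0.051181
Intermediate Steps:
P(b) = b²
Q(C) = (3 + C)/(5 + C) (Q(C) = (3 + C)/(C + 5) = (3 + C)/(5 + C))
S(r, p) = 11/(13*p) + r/p (S(r, p) = r/p + ((3 + 8)/(5 + 8))/p = r/p + (11/13)/p = r/p + ((1/13)*11)/p = r/p + 11/(13*p) = 11/(13*p) + r/p)
1/S(-79, P(2)) = 1/((11/13 - 79)/(2²)) = 1/(-1016/13/4) = 1/((¼)*(-1016/13)) = 1/(-254/13) = -13/254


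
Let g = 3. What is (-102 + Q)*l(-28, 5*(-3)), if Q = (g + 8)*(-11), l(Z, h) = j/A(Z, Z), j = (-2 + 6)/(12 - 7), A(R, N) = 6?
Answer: -446/15 ≈ -29.733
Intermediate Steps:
j = ⅘ (j = 4/5 = 4*(⅕) = ⅘ ≈ 0.80000)
l(Z, h) = 2/15 (l(Z, h) = (⅘)/6 = (⅘)*(⅙) = 2/15)
Q = -121 (Q = (3 + 8)*(-11) = 11*(-11) = -121)
(-102 + Q)*l(-28, 5*(-3)) = (-102 - 121)*(2/15) = -223*2/15 = -446/15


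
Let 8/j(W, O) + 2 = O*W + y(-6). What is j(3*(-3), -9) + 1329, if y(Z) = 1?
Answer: 13291/10 ≈ 1329.1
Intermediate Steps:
j(W, O) = 8/(-1 + O*W) (j(W, O) = 8/(-2 + (O*W + 1)) = 8/(-2 + (1 + O*W)) = 8/(-1 + O*W))
j(3*(-3), -9) + 1329 = 8/(-1 - 27*(-3)) + 1329 = 8/(-1 - 9*(-9)) + 1329 = 8/(-1 + 81) + 1329 = 8/80 + 1329 = 8*(1/80) + 1329 = 1/10 + 1329 = 13291/10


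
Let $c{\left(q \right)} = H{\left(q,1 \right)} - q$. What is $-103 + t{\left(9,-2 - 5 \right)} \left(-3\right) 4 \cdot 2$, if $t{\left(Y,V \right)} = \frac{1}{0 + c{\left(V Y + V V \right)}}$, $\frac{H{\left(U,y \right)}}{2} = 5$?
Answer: $-104$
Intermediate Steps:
$H{\left(U,y \right)} = 10$ ($H{\left(U,y \right)} = 2 \cdot 5 = 10$)
$c{\left(q \right)} = 10 - q$
$t{\left(Y,V \right)} = \frac{1}{10 - V^{2} - V Y}$ ($t{\left(Y,V \right)} = \frac{1}{0 - \left(-10 + V V + V Y\right)} = \frac{1}{0 - \left(-10 + V^{2} + V Y\right)} = \frac{1}{10 - V^{2} - V Y}$)
$-103 + t{\left(9,-2 - 5 \right)} \left(-3\right) 4 \cdot 2 = -103 + - \frac{1}{-10 + \left(-2 - 5\right) \left(\left(-2 - 5\right) + 9\right)} \left(-3\right) 4 \cdot 2 = -103 + - \frac{1}{-10 - 7 \left(-7 + 9\right)} \left(\left(-12\right) 2\right) = -103 + - \frac{1}{-10 - 14} \left(-24\right) = -103 + - \frac{1}{-24} \left(-24\right) = -103 + \left(-1\right) \left(- \frac{1}{24}\right) \left(-24\right) = -103 + \frac{1}{24} \left(-24\right) = -103 - 1 = -104$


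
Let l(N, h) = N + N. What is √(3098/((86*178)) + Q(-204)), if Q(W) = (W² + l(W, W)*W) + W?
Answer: 5*√292084822126/7654 ≈ 353.05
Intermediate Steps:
l(N, h) = 2*N
Q(W) = W + 3*W² (Q(W) = (W² + (2*W)*W) + W = (W² + 2*W²) + W = 3*W² + W = W + 3*W²)
√(3098/((86*178)) + Q(-204)) = √(3098/((86*178)) - 204*(1 + 3*(-204))) = √(3098/15308 - 204*(1 - 612)) = √(3098*(1/15308) - 204*(-611)) = √(1549/7654 + 124644) = √(954026725/7654) = 5*√292084822126/7654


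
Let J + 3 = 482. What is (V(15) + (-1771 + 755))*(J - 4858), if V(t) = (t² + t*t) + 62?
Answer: 2207016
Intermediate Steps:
V(t) = 62 + 2*t² (V(t) = (t² + t²) + 62 = 2*t² + 62 = 62 + 2*t²)
J = 479 (J = -3 + 482 = 479)
(V(15) + (-1771 + 755))*(J - 4858) = ((62 + 2*15²) + (-1771 + 755))*(479 - 4858) = ((62 + 2*225) - 1016)*(-4379) = ((62 + 450) - 1016)*(-4379) = (512 - 1016)*(-4379) = -504*(-4379) = 2207016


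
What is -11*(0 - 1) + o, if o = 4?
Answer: 15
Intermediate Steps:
-11*(0 - 1) + o = -11*(0 - 1) + 4 = -11*(-1) + 4 = 11 + 4 = 15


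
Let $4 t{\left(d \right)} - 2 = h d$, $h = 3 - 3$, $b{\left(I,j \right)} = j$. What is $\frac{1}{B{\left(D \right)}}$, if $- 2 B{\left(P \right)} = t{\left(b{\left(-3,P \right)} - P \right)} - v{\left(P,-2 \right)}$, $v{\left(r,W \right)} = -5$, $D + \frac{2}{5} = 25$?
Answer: $- \frac{4}{11} \approx -0.36364$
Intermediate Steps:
$D = \frac{123}{5}$ ($D = - \frac{2}{5} + 25 = \frac{123}{5} \approx 24.6$)
$h = 0$
$t{\left(d \right)} = \frac{1}{2}$ ($t{\left(d \right)} = \frac{1}{2} + \frac{0 d}{4} = \frac{1}{2} + \frac{1}{4} \cdot 0 = \frac{1}{2} + 0 = \frac{1}{2}$)
$B{\left(P \right)} = - \frac{11}{4}$ ($B{\left(P \right)} = - \frac{\frac{1}{2} - -5}{2} = - \frac{\frac{1}{2} + 5}{2} = \left(- \frac{1}{2}\right) \frac{11}{2} = - \frac{11}{4}$)
$\frac{1}{B{\left(D \right)}} = \frac{1}{- \frac{11}{4}} = - \frac{4}{11}$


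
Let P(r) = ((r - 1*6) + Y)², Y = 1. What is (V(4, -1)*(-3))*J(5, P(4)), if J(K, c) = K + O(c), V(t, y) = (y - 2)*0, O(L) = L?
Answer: 0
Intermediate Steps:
P(r) = (-5 + r)² (P(r) = ((r - 1*6) + 1)² = ((r - 6) + 1)² = ((-6 + r) + 1)² = (-5 + r)²)
V(t, y) = 0 (V(t, y) = (-2 + y)*0 = 0)
J(K, c) = K + c
(V(4, -1)*(-3))*J(5, P(4)) = (0*(-3))*(5 + (-5 + 4)²) = 0*(5 + (-1)²) = 0*(5 + 1) = 0*6 = 0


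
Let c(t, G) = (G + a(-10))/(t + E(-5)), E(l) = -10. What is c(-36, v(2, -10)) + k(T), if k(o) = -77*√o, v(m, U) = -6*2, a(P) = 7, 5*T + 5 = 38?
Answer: 5/46 - 77*√165/5 ≈ -197.71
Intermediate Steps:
T = 33/5 (T = -1 + (⅕)*38 = -1 + 38/5 = 33/5 ≈ 6.6000)
v(m, U) = -12
c(t, G) = (7 + G)/(-10 + t) (c(t, G) = (G + 7)/(t - 10) = (7 + G)/(-10 + t))
c(-36, v(2, -10)) + k(T) = (7 - 12)/(-10 - 36) - 77*√165/5 = -5/(-46) - 77*√165/5 = -1/46*(-5) - 77*√165/5 = 5/46 - 77*√165/5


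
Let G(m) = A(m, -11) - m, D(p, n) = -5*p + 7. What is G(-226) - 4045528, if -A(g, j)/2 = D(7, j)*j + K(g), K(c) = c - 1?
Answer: -4045464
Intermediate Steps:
K(c) = -1 + c
D(p, n) = 7 - 5*p
A(g, j) = 2 - 2*g + 56*j (A(g, j) = -2*((7 - 5*7)*j + (-1 + g)) = -2*((7 - 35)*j + (-1 + g)) = -2*(-28*j + (-1 + g)) = -2*(-1 + g - 28*j) = 2 - 2*g + 56*j)
G(m) = -614 - 3*m (G(m) = (2 - 2*m + 56*(-11)) - m = (2 - 2*m - 616) - m = (-614 - 2*m) - m = -614 - 3*m)
G(-226) - 4045528 = (-614 - 3*(-226)) - 4045528 = (-614 + 678) - 4045528 = 64 - 4045528 = -4045464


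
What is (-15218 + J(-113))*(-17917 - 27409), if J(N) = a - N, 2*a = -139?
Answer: 687799387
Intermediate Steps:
a = -139/2 (a = (½)*(-139) = -139/2 ≈ -69.500)
J(N) = -139/2 - N
(-15218 + J(-113))*(-17917 - 27409) = (-15218 + (-139/2 - 1*(-113)))*(-17917 - 27409) = (-15218 + (-139/2 + 113))*(-45326) = (-15218 + 87/2)*(-45326) = -30349/2*(-45326) = 687799387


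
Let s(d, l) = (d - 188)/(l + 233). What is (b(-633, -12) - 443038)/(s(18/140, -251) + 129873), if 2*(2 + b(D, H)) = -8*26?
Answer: -558361440/163653131 ≈ -3.4119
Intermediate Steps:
b(D, H) = -106 (b(D, H) = -2 + (-8*26)/2 = -2 + (½)*(-208) = -2 - 104 = -106)
s(d, l) = (-188 + d)/(233 + l)
(b(-633, -12) - 443038)/(s(18/140, -251) + 129873) = (-106 - 443038)/((-188 + 18/140)/(233 - 251) + 129873) = -443144/((-188 + 18*(1/140))/(-18) + 129873) = -443144/(-(-188 + 9/70)/18 + 129873) = -443144/(-1/18*(-13151/70) + 129873) = -443144/(13151/1260 + 129873) = -443144/163653131/1260 = -443144*1260/163653131 = -558361440/163653131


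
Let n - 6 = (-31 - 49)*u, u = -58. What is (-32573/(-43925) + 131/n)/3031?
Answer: 157088333/618552992050 ≈ 0.00025396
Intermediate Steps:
n = 4646 (n = 6 + (-31 - 49)*(-58) = 6 - 80*(-58) = 6 + 4640 = 4646)
(-32573/(-43925) + 131/n)/3031 = (-32573/(-43925) + 131/4646)/3031 = (-32573*(-1/43925) + 131*(1/4646))*(1/3031) = (32573/43925 + 131/4646)*(1/3031) = (157088333/204075550)*(1/3031) = 157088333/618552992050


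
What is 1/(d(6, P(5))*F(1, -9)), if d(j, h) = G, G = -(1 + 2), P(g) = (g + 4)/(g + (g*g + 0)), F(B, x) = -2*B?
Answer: ⅙ ≈ 0.16667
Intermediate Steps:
P(g) = (4 + g)/(g + g²) (P(g) = (4 + g)/(g + (g² + 0)) = (4 + g)/(g + g²))
G = -3 (G = -1*3 = -3)
d(j, h) = -3
1/(d(6, P(5))*F(1, -9)) = 1/(-(-6)) = 1/(-3*(-2)) = 1/6 = ⅙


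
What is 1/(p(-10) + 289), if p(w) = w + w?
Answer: 1/269 ≈ 0.0037175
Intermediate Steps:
p(w) = 2*w
1/(p(-10) + 289) = 1/(2*(-10) + 289) = 1/(-20 + 289) = 1/269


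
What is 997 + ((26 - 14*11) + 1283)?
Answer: 2152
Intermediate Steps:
997 + ((26 - 14*11) + 1283) = 997 + ((26 - 154) + 1283) = 997 + (-128 + 1283) = 997 + 1155 = 2152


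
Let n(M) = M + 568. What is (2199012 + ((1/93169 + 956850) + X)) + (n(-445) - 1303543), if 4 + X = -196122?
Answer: 154317305405/93169 ≈ 1.6563e+6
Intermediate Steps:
X = -196126 (X = -4 - 196122 = -196126)
n(M) = 568 + M
(2199012 + ((1/93169 + 956850) + X)) + (n(-445) - 1303543) = (2199012 + ((1/93169 + 956850) - 196126)) + ((568 - 445) - 1303543) = (2199012 + ((1/93169 + 956850) - 196126)) + (123 - 1303543) = (2199012 + (89148757651/93169 - 196126)) - 1303420 = (2199012 + 70875894357/93169) - 1303420 = 275755643385/93169 - 1303420 = 154317305405/93169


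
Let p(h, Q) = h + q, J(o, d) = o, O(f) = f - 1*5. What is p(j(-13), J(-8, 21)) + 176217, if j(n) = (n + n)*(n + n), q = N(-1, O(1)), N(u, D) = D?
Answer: 176889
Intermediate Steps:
O(f) = -5 + f (O(f) = f - 5 = -5 + f)
q = -4 (q = -5 + 1 = -4)
j(n) = 4*n² (j(n) = (2*n)*(2*n) = 4*n²)
p(h, Q) = -4 + h (p(h, Q) = h - 4 = -4 + h)
p(j(-13), J(-8, 21)) + 176217 = (-4 + 4*(-13)²) + 176217 = (-4 + 4*169) + 176217 = (-4 + 676) + 176217 = 672 + 176217 = 176889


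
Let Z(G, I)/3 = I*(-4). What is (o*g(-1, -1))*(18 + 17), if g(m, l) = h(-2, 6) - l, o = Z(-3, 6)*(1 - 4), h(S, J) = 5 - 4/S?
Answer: 60480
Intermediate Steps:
Z(G, I) = -12*I (Z(G, I) = 3*(I*(-4)) = 3*(-4*I) = -12*I)
h(S, J) = 5 - 4/S
o = 216 (o = (-12*6)*(1 - 4) = -72*(-3) = 216)
g(m, l) = 7 - l (g(m, l) = (5 - 4/(-2)) - l = (5 - 4*(-½)) - l = (5 + 2) - l = 7 - l)
(o*g(-1, -1))*(18 + 17) = (216*(7 - 1*(-1)))*(18 + 17) = (216*(7 + 1))*35 = (216*8)*35 = 1728*35 = 60480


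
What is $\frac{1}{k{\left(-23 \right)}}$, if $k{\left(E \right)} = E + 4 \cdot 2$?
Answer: $- \frac{1}{15} \approx -0.066667$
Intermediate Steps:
$k{\left(E \right)} = 8 + E$ ($k{\left(E \right)} = E + 8 = 8 + E$)
$\frac{1}{k{\left(-23 \right)}} = \frac{1}{8 - 23} = \frac{1}{-15} = - \frac{1}{15}$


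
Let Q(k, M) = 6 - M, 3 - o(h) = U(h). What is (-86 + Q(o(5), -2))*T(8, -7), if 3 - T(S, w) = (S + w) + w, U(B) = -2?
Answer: -702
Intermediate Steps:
o(h) = 5 (o(h) = 3 - 1*(-2) = 3 + 2 = 5)
T(S, w) = 3 - S - 2*w (T(S, w) = 3 - ((S + w) + w) = 3 - (S + 2*w) = 3 + (-S - 2*w) = 3 - S - 2*w)
(-86 + Q(o(5), -2))*T(8, -7) = (-86 + (6 - 1*(-2)))*(3 - 1*8 - 2*(-7)) = (-86 + (6 + 2))*(3 - 8 + 14) = (-86 + 8)*9 = -78*9 = -702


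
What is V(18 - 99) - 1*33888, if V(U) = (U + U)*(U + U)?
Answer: -7644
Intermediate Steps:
V(U) = 4*U**2 (V(U) = (2*U)*(2*U) = 4*U**2)
V(18 - 99) - 1*33888 = 4*(18 - 99)**2 - 1*33888 = 4*(-81)**2 - 33888 = 4*6561 - 33888 = 26244 - 33888 = -7644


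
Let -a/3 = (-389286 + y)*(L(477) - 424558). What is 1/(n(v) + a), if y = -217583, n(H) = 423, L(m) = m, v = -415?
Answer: -1/772084836744 ≈ -1.2952e-12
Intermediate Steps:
a = -772084837167 (a = -3*(-389286 - 217583)*(477 - 424558) = -(-1820607)*(-424081) = -3*257361612389 = -772084837167)
1/(n(v) + a) = 1/(423 - 772084837167) = 1/(-772084836744) = -1/772084836744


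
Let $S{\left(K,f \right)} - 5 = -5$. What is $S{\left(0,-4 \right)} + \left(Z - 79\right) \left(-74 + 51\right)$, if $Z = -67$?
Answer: $3358$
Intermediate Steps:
$S{\left(K,f \right)} = 0$ ($S{\left(K,f \right)} = 5 - 5 = 0$)
$S{\left(0,-4 \right)} + \left(Z - 79\right) \left(-74 + 51\right) = 0 + \left(-67 - 79\right) \left(-74 + 51\right) = 0 - -3358 = 0 + 3358 = 3358$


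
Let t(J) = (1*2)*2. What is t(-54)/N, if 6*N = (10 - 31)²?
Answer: 8/147 ≈ 0.054422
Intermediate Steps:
t(J) = 4 (t(J) = 2*2 = 4)
N = 147/2 (N = (10 - 31)²/6 = (⅙)*(-21)² = (⅙)*441 = 147/2 ≈ 73.500)
t(-54)/N = 4/(147/2) = 4*(2/147) = 8/147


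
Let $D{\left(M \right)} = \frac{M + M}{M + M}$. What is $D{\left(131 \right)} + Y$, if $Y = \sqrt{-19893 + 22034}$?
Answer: $1 + \sqrt{2141} \approx 47.271$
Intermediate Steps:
$Y = \sqrt{2141} \approx 46.271$
$D{\left(M \right)} = 1$ ($D{\left(M \right)} = \frac{2 M}{2 M} = 2 M \frac{1}{2 M} = 1$)
$D{\left(131 \right)} + Y = 1 + \sqrt{2141}$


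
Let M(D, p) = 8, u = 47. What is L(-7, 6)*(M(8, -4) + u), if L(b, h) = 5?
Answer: 275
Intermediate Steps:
L(-7, 6)*(M(8, -4) + u) = 5*(8 + 47) = 5*55 = 275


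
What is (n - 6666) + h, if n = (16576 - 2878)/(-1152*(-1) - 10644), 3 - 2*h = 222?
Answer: -5360562/791 ≈ -6776.9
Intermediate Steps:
h = -219/2 (h = 3/2 - ½*222 = 3/2 - 111 = -219/2 ≈ -109.50)
n = -2283/1582 (n = 13698/(1152 - 10644) = 13698/(-9492) = 13698*(-1/9492) = -2283/1582 ≈ -1.4431)
(n - 6666) + h = (-2283/1582 - 6666) - 219/2 = -10547895/1582 - 219/2 = -5360562/791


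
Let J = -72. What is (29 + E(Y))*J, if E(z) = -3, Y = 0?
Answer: -1872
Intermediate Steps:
(29 + E(Y))*J = (29 - 3)*(-72) = 26*(-72) = -1872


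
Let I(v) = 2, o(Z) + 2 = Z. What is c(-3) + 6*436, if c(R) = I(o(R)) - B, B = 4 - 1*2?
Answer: 2616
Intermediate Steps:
B = 2 (B = 4 - 2 = 2)
o(Z) = -2 + Z
c(R) = 0 (c(R) = 2 - 1*2 = 2 - 2 = 0)
c(-3) + 6*436 = 0 + 6*436 = 0 + 2616 = 2616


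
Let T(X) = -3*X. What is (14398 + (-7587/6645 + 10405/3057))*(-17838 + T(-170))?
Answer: -563205315099712/2257085 ≈ -2.4953e+8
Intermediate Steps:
(14398 + (-7587/6645 + 10405/3057))*(-17838 + T(-170)) = (14398 + (-7587/6645 + 10405/3057))*(-17838 - 3*(-170)) = (14398 + (-7587*1/6645 + 10405*(1/3057)))*(-17838 + 510) = (14398 + (-2529/2215 + 10405/3057))*(-17328) = (14398 + 15315922/6771255)*(-17328) = (97507845412/6771255)*(-17328) = -563205315099712/2257085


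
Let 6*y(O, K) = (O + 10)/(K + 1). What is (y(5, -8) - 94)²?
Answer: 1745041/196 ≈ 8903.3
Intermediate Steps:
y(O, K) = (10 + O)/(6*(1 + K)) (y(O, K) = ((O + 10)/(K + 1))/6 = ((10 + O)/(1 + K))/6 = (10 + O)/(6*(1 + K)))
(y(5, -8) - 94)² = ((10 + 5)/(6*(1 - 8)) - 94)² = ((⅙)*15/(-7) - 94)² = ((⅙)*(-⅐)*15 - 94)² = (-5/14 - 94)² = (-1321/14)² = 1745041/196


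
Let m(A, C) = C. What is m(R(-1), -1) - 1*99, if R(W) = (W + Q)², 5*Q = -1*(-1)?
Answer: -100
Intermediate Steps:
Q = ⅕ (Q = (-1*(-1))/5 = (⅕)*1 = ⅕ ≈ 0.20000)
R(W) = (⅕ + W)² (R(W) = (W + ⅕)² = (⅕ + W)²)
m(R(-1), -1) - 1*99 = -1 - 1*99 = -1 - 99 = -100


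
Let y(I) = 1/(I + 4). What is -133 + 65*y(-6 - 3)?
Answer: -146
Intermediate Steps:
y(I) = 1/(4 + I)
-133 + 65*y(-6 - 3) = -133 + 65/(4 + (-6 - 3)) = -133 + 65/(4 - 9) = -133 + 65/(-5) = -133 + 65*(-⅕) = -133 - 13 = -146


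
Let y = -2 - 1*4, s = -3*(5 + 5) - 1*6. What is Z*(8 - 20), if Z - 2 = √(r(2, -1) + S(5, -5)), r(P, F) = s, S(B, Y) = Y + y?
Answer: -24 - 12*I*√47 ≈ -24.0 - 82.268*I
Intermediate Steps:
s = -36 (s = -3*10 - 6 = -30 - 6 = -36)
y = -6 (y = -2 - 4 = -6)
S(B, Y) = -6 + Y (S(B, Y) = Y - 6 = -6 + Y)
r(P, F) = -36
Z = 2 + I*√47 (Z = 2 + √(-36 + (-6 - 5)) = 2 + √(-36 - 11) = 2 + √(-47) = 2 + I*√47 ≈ 2.0 + 6.8557*I)
Z*(8 - 20) = (2 + I*√47)*(8 - 20) = (2 + I*√47)*(-12) = -24 - 12*I*√47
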